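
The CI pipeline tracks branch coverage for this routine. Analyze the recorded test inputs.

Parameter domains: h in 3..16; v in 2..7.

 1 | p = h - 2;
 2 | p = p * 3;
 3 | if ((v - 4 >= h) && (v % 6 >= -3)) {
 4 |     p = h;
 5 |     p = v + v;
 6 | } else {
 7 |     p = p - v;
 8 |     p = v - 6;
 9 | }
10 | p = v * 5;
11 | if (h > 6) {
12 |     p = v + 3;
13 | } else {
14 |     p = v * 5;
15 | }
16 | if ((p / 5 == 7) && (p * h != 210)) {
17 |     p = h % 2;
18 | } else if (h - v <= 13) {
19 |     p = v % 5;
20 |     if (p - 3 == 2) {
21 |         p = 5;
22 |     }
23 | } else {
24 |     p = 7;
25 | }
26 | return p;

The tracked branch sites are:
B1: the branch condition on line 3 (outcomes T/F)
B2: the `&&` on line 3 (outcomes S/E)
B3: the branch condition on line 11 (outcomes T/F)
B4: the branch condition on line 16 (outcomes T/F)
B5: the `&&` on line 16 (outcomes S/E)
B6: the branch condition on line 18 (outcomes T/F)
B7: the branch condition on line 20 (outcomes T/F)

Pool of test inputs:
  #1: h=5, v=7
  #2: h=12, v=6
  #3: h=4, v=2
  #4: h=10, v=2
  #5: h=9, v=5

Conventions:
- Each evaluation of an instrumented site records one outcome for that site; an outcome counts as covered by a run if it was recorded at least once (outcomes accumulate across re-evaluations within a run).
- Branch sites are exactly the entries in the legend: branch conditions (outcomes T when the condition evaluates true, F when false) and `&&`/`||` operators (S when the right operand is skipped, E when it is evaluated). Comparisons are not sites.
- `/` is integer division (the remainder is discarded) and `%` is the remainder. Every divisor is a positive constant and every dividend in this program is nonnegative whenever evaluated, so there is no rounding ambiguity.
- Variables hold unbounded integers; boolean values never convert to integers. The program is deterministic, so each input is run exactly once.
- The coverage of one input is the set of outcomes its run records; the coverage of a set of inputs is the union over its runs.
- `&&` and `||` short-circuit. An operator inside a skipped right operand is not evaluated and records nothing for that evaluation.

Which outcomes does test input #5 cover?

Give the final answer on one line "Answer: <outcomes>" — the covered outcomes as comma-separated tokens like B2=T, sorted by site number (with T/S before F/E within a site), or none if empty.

Simulating input #5 (h=9, v=5) step by step:
  B2->S, B1->F, B3->T, B5->S, B4->F, B6->T, B7->F
distinct outcomes covered: B1=F, B2=S, B3=T, B4=F, B5=S, B6=T, B7=F

Answer: B1=F, B2=S, B3=T, B4=F, B5=S, B6=T, B7=F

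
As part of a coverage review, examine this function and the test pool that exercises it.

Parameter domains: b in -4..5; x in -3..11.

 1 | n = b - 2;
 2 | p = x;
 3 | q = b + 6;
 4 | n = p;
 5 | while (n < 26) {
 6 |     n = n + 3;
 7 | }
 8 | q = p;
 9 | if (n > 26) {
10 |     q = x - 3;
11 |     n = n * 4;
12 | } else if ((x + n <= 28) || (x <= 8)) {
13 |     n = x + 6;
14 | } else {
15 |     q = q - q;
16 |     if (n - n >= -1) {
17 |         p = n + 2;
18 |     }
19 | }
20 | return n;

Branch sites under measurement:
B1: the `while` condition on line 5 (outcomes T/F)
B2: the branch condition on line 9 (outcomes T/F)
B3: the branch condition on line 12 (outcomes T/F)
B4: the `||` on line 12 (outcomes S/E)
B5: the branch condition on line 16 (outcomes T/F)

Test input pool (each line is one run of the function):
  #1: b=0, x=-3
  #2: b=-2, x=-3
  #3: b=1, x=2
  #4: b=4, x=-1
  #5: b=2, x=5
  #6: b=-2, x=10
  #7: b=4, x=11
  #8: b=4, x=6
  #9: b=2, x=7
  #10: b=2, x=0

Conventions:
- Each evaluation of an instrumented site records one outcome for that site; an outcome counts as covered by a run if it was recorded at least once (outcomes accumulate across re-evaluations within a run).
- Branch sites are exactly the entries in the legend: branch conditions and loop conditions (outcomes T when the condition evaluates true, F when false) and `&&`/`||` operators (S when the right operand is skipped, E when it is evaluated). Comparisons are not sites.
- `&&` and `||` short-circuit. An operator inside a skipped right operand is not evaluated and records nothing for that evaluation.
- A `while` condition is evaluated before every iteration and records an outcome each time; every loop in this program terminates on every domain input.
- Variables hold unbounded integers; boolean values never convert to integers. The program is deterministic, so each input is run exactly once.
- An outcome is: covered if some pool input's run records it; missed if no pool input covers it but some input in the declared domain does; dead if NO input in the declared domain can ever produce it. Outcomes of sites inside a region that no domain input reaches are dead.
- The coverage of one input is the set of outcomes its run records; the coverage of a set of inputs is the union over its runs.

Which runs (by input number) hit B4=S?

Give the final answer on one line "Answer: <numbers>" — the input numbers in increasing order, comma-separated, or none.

input #1 (b=0, x=-3): misses B4=S
input #2 (b=-2, x=-3): misses B4=S
input #3 (b=1, x=2): covers B4=S
input #4 (b=4, x=-1): covers B4=S
input #5 (b=2, x=5): misses B4=S
input #6 (b=-2, x=10): misses B4=S
input #7 (b=4, x=11): misses B4=S
input #8 (b=4, x=6): misses B4=S
input #9 (b=2, x=7): misses B4=S
input #10 (b=2, x=0): misses B4=S

Answer: 3, 4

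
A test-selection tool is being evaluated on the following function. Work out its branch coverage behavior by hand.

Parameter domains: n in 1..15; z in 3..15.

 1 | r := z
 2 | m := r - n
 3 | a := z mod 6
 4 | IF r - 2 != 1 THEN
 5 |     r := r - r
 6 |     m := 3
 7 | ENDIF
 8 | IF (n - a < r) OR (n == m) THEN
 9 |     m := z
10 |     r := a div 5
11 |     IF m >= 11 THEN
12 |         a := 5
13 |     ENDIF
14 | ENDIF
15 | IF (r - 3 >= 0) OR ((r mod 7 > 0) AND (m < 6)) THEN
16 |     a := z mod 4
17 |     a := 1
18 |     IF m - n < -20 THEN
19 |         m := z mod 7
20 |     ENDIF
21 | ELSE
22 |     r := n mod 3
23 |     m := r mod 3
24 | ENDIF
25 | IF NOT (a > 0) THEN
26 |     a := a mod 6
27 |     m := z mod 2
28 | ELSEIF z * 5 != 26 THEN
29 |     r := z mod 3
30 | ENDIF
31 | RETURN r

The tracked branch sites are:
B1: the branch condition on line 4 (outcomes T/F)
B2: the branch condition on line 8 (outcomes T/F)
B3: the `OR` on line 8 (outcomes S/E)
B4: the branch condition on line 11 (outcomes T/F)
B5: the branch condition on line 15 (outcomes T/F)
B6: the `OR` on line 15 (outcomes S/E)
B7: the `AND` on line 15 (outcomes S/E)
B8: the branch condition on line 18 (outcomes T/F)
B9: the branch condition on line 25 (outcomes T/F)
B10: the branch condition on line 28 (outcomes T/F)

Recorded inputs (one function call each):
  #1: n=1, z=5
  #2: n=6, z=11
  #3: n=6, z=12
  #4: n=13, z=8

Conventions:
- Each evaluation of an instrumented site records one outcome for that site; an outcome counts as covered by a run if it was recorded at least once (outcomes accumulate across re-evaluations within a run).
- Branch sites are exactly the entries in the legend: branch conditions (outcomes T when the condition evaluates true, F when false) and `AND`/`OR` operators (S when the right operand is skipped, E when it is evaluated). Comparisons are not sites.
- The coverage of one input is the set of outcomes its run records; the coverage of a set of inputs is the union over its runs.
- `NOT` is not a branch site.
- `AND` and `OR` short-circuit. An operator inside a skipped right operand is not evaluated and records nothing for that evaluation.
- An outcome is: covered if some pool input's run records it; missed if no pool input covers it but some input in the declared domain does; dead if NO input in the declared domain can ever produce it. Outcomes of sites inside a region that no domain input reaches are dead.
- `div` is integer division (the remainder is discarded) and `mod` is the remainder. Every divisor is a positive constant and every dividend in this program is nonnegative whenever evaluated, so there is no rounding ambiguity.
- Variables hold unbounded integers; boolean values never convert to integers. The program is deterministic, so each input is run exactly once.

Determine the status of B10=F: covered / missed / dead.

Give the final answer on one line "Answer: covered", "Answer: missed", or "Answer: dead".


no pool input records B10=F
checking all 195 inputs in the declared domain: B10=F is never recorded -> dead
Answer: dead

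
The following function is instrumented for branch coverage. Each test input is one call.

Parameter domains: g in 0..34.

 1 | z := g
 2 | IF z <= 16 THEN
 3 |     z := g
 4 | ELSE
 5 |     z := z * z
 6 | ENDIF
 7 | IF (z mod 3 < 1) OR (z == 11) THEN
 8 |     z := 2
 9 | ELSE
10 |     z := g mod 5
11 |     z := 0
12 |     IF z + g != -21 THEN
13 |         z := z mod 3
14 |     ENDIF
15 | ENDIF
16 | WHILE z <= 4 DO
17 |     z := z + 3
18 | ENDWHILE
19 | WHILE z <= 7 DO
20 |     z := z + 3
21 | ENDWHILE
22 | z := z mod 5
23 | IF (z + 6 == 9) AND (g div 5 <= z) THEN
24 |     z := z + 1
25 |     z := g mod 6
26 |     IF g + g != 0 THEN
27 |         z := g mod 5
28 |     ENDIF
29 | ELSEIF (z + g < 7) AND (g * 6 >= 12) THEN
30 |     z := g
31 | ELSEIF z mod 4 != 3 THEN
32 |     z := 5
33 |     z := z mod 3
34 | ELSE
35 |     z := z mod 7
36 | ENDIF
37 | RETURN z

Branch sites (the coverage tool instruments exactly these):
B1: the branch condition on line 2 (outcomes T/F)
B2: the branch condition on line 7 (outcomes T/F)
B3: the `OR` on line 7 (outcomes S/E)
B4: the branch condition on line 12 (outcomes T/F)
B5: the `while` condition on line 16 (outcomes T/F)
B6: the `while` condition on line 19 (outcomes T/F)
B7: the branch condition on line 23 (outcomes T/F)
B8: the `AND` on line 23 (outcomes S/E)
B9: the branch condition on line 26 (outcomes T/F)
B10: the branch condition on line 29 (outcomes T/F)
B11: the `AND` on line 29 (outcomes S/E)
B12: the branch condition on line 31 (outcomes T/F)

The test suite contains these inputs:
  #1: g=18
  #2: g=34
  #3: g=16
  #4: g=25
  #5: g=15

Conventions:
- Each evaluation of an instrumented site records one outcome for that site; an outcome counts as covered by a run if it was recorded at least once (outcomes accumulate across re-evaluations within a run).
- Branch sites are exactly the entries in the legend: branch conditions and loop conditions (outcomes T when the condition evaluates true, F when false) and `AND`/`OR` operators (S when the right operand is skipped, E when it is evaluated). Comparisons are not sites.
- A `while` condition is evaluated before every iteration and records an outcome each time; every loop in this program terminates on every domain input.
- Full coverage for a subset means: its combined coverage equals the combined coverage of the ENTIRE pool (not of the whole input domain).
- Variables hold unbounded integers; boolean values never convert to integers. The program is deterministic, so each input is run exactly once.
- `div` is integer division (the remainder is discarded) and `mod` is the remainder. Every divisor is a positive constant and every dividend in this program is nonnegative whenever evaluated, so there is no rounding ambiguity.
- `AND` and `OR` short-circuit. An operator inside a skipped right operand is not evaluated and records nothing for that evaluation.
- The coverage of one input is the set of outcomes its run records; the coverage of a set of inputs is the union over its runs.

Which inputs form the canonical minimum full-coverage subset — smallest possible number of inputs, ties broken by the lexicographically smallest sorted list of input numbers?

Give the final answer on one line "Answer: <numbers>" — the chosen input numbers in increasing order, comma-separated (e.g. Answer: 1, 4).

input #1, g=18: events B1->F, B3->S, B2->T, B5->T, B5->F, B6->T, B6->F, B8->E, B7->T, B9->T; outcomes B1=F, B2=T, B3=S, B5=T, B5=F, B6=T, B6=F, B7=T, B8=E, B9=T
input #2, g=34: events B1->F, B3->E, B2->F, B4->T, B5->T, B5->T, B5->F, B6->T, B6->F, B8->S, B7->F, B11->S, B10->F, B12->T; outcomes B1=F, B2=F, B3=E, B4=T, B5=T, B5=F, B6=T, B6=F, B7=F, B8=S, B10=F, B11=S, B12=T
input #3, g=16: events B1->T, B3->E, B2->F, B4->T, B5->T, B5->T, B5->F, B6->T, B6->F, B8->S, B7->F, B11->S, B10->F, B12->T; outcomes B1=T, B2=F, B3=E, B4=T, B5=T, B5=F, B6=T, B6=F, B7=F, B8=S, B10=F, B11=S, B12=T
input #4, g=25: events B1->F, B3->E, B2->F, B4->T, B5->T, B5->T, B5->F, B6->T, B6->F, B8->S, B7->F, B11->S, B10->F, B12->T; outcomes B1=F, B2=F, B3=E, B4=T, B5=T, B5=F, B6=T, B6=F, B7=F, B8=S, B10=F, B11=S, B12=T
input #5, g=15: events B1->T, B3->S, B2->T, B5->T, B5->F, B6->T, B6->F, B8->E, B7->T, B9->T; outcomes B1=T, B2=T, B3=S, B5=T, B5=F, B6=T, B6=F, B7=T, B8=E, B9=T
the full pool covers 19 outcomes: B1=T, B1=F, B2=T, B2=F, B3=S, B3=E, B4=T, B5=T, B5=F, B6=T, B6=F, B7=T, B7=F, B8=S, B8=E, B9=T, B10=F, B11=S, B12=T
no size-1 subset reaches all 19 outcomes (best union: 13/19)
the canonical winner is {1, 3}: size 2, full 19-outcome coverage, earliest index list among size-2 covers

Answer: 1, 3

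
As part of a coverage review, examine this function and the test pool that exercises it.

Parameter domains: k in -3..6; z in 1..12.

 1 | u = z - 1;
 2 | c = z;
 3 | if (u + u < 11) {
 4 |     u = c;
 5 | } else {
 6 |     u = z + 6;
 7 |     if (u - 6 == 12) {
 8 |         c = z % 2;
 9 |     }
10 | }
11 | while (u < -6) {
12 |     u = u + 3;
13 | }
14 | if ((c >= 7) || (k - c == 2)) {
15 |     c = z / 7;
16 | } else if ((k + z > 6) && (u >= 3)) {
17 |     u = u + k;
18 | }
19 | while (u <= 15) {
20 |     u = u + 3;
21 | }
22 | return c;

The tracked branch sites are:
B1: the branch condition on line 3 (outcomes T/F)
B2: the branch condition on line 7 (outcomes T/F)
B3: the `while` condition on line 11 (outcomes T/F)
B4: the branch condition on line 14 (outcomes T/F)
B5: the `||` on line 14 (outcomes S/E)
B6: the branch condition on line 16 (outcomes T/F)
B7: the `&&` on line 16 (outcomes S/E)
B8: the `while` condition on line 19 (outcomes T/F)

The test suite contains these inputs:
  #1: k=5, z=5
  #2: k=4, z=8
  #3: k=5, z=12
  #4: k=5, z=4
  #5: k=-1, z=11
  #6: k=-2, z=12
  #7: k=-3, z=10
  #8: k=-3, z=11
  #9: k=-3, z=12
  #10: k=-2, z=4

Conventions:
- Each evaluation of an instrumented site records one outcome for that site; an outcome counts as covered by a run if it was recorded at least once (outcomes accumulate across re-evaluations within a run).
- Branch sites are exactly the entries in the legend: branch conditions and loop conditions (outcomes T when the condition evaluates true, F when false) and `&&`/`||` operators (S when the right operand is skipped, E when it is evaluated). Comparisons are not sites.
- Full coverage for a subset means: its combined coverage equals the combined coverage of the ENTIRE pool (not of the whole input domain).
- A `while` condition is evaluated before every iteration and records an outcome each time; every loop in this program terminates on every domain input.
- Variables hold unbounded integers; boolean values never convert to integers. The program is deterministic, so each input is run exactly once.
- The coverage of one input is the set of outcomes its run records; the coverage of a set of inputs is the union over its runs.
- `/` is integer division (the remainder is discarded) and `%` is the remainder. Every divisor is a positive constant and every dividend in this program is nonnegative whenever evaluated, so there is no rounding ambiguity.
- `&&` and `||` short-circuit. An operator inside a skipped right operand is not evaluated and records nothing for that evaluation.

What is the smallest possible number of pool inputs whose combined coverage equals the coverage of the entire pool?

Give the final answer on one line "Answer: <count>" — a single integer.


test 1 (k=5, z=5) fires B1->T, B3->F, B5->E, B4->F, B7->E, B6->T, B8->T, B8->T, B8->F; hits B1=T, B3=F, B4=F, B5=E, B6=T, B7=E, B8=T, B8=F
test 2 (k=4, z=8) fires B1->F, B2->F, B3->F, B5->S, B4->T, B8->T, B8->F; hits B1=F, B2=F, B3=F, B4=T, B5=S, B8=T, B8=F
test 3 (k=5, z=12) fires B1->F, B2->T, B3->F, B5->E, B4->F, B7->E, B6->T, B8->F; hits B1=F, B2=T, B3=F, B4=F, B5=E, B6=T, B7=E, B8=F
test 4 (k=5, z=4) fires B1->T, B3->F, B5->E, B4->F, B7->E, B6->T, B8->T, B8->T, B8->T, B8->F; hits B1=T, B3=F, B4=F, B5=E, B6=T, B7=E, B8=T, B8=F
test 5 (k=-1, z=11) fires B1->F, B2->F, B3->F, B5->S, B4->T, B8->F; hits B1=F, B2=F, B3=F, B4=T, B5=S, B8=F
test 6 (k=-2, z=12) fires B1->F, B2->T, B3->F, B5->E, B4->F, B7->E, B6->T, B8->F; hits B1=F, B2=T, B3=F, B4=F, B5=E, B6=T, B7=E, B8=F
test 7 (k=-3, z=10) fires B1->F, B2->F, B3->F, B5->S, B4->T, B8->F; hits B1=F, B2=F, B3=F, B4=T, B5=S, B8=F
test 8 (k=-3, z=11) fires B1->F, B2->F, B3->F, B5->S, B4->T, B8->F; hits B1=F, B2=F, B3=F, B4=T, B5=S, B8=F
test 9 (k=-3, z=12) fires B1->F, B2->T, B3->F, B5->E, B4->F, B7->E, B6->T, B8->T, B8->F; hits B1=F, B2=T, B3=F, B4=F, B5=E, B6=T, B7=E, B8=T, B8=F
test 10 (k=-2, z=4) fires B1->T, B3->F, B5->E, B4->F, B7->S, B6->F, B8->T, B8->T, B8->T, B8->T, B8->F; hits B1=T, B3=F, B4=F, B5=E, B6=F, B7=S, B8=T, B8=F
the full pool covers 15 outcomes: B1=T, B1=F, B2=T, B2=F, B3=F, B4=T, B4=F, B5=S, B5=E, B6=T, B6=F, B7=S, B7=E, B8=T, B8=F
every size-1 subset falls short of the 15 outcomes (best: 9/15)
every size-2 subset falls short of the 15 outcomes (best: 12/15)
at size 3, {2, 3, 10} reaches all 15 outcomes; every lexicographically earlier size-3 subset fails
Answer: 3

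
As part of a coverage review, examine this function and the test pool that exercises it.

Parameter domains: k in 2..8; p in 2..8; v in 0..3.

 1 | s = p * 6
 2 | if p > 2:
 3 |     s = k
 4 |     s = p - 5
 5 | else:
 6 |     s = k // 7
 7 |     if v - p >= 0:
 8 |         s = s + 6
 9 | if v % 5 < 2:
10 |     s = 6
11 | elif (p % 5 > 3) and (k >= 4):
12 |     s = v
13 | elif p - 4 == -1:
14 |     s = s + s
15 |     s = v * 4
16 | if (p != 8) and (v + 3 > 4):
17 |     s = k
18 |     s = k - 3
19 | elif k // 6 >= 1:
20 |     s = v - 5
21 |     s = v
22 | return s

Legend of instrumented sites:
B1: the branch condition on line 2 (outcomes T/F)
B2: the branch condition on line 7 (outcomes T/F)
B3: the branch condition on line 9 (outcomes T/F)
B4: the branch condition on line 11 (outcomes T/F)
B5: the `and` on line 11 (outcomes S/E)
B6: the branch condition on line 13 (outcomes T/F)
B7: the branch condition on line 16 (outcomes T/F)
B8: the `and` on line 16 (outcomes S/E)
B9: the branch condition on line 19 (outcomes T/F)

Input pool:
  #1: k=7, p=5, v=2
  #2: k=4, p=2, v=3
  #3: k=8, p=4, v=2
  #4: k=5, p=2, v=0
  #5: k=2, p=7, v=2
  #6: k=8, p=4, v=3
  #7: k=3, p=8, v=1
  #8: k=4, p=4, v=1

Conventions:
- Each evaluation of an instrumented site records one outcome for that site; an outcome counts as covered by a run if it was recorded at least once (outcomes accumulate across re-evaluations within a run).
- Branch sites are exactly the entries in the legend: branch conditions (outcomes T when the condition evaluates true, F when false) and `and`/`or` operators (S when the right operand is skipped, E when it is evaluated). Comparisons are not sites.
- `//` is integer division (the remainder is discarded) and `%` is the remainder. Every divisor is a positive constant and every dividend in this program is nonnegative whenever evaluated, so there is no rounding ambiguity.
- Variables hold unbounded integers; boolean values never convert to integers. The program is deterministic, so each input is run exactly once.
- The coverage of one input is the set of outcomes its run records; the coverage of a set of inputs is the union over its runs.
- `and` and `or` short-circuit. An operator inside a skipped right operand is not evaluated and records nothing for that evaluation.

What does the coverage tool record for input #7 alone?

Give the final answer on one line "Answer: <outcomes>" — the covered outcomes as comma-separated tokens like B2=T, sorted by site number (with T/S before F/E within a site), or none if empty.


Running input #7 (k=3, p=8, v=1), event by event:
  B1->T, B3->T, B8->S, B7->F, B9->F
distinct outcomes covered: B1=T, B3=T, B7=F, B8=S, B9=F
Answer: B1=T, B3=T, B7=F, B8=S, B9=F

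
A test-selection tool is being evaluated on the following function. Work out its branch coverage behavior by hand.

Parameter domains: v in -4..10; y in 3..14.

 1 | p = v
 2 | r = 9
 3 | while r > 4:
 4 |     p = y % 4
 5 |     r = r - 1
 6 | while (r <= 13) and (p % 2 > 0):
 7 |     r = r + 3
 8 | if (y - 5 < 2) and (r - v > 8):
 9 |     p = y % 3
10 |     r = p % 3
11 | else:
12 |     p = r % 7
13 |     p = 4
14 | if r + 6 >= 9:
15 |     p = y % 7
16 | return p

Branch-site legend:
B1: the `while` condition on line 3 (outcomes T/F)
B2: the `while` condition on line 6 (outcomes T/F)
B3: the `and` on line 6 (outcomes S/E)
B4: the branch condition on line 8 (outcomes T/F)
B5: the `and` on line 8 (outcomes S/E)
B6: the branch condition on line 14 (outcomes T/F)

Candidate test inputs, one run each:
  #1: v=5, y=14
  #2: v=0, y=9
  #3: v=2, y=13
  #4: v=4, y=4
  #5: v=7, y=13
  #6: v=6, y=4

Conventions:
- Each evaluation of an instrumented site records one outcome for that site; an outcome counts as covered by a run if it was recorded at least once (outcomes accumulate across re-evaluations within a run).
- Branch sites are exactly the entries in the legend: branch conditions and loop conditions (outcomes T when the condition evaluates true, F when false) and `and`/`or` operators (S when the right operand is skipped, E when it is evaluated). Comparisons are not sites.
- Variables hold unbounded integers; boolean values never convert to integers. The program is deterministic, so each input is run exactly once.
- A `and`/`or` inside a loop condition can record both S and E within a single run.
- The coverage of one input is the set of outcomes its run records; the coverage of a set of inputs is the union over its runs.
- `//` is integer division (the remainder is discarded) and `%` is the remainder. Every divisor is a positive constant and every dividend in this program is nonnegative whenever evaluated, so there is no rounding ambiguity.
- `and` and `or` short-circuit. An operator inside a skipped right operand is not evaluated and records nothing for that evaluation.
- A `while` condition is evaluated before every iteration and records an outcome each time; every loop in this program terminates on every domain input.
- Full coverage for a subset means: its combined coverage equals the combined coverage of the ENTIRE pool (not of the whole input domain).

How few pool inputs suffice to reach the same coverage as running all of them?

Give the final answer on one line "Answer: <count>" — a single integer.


#1 (v=5, y=14) -> covered: B1=T, B1=F, B2=F, B3=E, B4=F, B5=S, B6=T
#2 (v=0, y=9) -> covered: B1=T, B1=F, B2=T, B2=F, B3=S, B3=E, B4=F, B5=S, B6=T
#3 (v=2, y=13) -> covered: B1=T, B1=F, B2=T, B2=F, B3=S, B3=E, B4=F, B5=S, B6=T
#4 (v=4, y=4) -> covered: B1=T, B1=F, B2=F, B3=E, B4=F, B5=E, B6=T
#5 (v=7, y=13) -> covered: B1=T, B1=F, B2=T, B2=F, B3=S, B3=E, B4=F, B5=S, B6=T
#6 (v=6, y=4) -> covered: B1=T, B1=F, B2=F, B3=E, B4=F, B5=E, B6=T
the full pool covers 10 outcomes: B1=T, B1=F, B2=T, B2=F, B3=S, B3=E, B4=F, B5=S, B5=E, B6=T
every size-1 subset falls short of the 10 outcomes (best: 9/10)
inputs {2, 4} (size 2) cover everything; no size-2 subset with a lexicographically smaller index list covers all 10
Answer: 2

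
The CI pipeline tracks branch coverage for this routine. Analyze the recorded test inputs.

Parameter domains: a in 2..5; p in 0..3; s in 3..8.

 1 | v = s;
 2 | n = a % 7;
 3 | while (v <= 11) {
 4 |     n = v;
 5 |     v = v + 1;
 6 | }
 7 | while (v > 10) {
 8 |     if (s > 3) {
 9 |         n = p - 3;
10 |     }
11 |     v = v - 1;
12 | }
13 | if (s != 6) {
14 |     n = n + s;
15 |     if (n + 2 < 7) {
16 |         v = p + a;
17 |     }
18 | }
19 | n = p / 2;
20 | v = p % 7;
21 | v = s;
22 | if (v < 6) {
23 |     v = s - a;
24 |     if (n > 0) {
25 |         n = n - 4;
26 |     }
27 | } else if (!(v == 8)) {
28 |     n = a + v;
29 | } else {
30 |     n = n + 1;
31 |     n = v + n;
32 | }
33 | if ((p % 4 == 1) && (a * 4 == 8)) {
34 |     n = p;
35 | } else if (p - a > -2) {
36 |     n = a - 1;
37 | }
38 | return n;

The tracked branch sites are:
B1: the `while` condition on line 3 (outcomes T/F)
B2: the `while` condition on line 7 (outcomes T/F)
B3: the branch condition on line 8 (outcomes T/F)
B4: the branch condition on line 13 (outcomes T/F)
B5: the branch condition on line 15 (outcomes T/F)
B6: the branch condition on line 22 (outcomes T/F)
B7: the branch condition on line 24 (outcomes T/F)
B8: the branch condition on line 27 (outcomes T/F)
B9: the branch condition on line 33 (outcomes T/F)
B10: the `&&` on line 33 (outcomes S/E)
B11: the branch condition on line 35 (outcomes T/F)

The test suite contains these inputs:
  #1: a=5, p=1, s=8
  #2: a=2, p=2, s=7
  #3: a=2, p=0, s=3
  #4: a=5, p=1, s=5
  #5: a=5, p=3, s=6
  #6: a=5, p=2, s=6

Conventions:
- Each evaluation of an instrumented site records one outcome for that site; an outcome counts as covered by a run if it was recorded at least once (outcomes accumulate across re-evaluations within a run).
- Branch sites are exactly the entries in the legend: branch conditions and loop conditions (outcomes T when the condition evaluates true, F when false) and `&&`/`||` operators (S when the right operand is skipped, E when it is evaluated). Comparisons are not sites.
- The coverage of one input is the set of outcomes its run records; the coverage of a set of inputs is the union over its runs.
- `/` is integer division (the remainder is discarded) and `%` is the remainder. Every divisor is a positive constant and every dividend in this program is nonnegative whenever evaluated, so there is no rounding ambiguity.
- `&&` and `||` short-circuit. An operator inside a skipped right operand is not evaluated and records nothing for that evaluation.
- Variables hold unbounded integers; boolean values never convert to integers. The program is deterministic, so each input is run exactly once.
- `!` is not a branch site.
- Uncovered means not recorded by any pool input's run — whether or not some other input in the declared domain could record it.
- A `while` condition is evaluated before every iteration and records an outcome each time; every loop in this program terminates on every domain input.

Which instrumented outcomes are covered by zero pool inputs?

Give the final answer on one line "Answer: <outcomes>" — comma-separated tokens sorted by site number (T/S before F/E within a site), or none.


run #1 (a=5, p=1, s=8) runs B1->T, B1->T, B1->T, B1->T, B1->F, B2->T, B3->T, B2->T, B3->T, B2->F, B4->T, B5->F, B6->F, B8->F, ...; records B1=T, B1=F, B2=T, B2=F, B3=T, B4=T, B5=F, B6=F, B8=F, B9=F, B10=E, B11=F
run #2 (a=2, p=2, s=7) runs B1->T, B1->T, B1->T, B1->T, B1->T, B1->F, B2->T, B3->T, B2->T, B3->T, B2->F, B4->T, B5->F, B6->F, ...; records B1=T, B1=F, B2=T, B2=F, B3=T, B4=T, B5=F, B6=F, B8=T, B9=F, B10=S, B11=T
run #3 (a=2, p=0, s=3) runs B1->T, B1->T, B1->T, B1->T, B1->T, B1->T, B1->T, B1->T, B1->T, B1->F, B2->T, B3->F, B2->T, B3->F, ...; records B1=T, B1=F, B2=T, B2=F, B3=F, B4=T, B5=F, B6=T, B7=F, B9=F, B10=S, B11=F
run #4 (a=5, p=1, s=5) runs B1->T, B1->T, B1->T, B1->T, B1->T, B1->T, B1->T, B1->F, B2->T, B3->T, B2->T, B3->T, B2->F, B4->T, ...; records B1=T, B1=F, B2=T, B2=F, B3=T, B4=T, B5=T, B6=T, B7=F, B9=F, B10=E, B11=F
run #5 (a=5, p=3, s=6) runs B1->T, B1->T, B1->T, B1->T, B1->T, B1->T, B1->F, B2->T, B3->T, B2->T, B3->T, B2->F, B4->F, B6->F, ...; records B1=T, B1=F, B2=T, B2=F, B3=T, B4=F, B6=F, B8=T, B9=F, B10=S, B11=F
run #6 (a=5, p=2, s=6) runs B1->T, B1->T, B1->T, B1->T, B1->T, B1->T, B1->F, B2->T, B3->T, B2->T, B3->T, B2->F, B4->F, B6->F, ...; records B1=T, B1=F, B2=T, B2=F, B3=T, B4=F, B6=F, B8=T, B9=F, B10=S, B11=F
union over the pool: B1=T, B1=F, B2=T, B2=F, B3=T, B3=F, B4=T, B4=F, B5=T, B5=F, B6=T, B6=F, B7=F, B8=T, B8=F, B9=F, B10=S, B10=E, B11=T, B11=F
uncovered (2 of 22): B7=T, B9=T
Answer: B7=T, B9=T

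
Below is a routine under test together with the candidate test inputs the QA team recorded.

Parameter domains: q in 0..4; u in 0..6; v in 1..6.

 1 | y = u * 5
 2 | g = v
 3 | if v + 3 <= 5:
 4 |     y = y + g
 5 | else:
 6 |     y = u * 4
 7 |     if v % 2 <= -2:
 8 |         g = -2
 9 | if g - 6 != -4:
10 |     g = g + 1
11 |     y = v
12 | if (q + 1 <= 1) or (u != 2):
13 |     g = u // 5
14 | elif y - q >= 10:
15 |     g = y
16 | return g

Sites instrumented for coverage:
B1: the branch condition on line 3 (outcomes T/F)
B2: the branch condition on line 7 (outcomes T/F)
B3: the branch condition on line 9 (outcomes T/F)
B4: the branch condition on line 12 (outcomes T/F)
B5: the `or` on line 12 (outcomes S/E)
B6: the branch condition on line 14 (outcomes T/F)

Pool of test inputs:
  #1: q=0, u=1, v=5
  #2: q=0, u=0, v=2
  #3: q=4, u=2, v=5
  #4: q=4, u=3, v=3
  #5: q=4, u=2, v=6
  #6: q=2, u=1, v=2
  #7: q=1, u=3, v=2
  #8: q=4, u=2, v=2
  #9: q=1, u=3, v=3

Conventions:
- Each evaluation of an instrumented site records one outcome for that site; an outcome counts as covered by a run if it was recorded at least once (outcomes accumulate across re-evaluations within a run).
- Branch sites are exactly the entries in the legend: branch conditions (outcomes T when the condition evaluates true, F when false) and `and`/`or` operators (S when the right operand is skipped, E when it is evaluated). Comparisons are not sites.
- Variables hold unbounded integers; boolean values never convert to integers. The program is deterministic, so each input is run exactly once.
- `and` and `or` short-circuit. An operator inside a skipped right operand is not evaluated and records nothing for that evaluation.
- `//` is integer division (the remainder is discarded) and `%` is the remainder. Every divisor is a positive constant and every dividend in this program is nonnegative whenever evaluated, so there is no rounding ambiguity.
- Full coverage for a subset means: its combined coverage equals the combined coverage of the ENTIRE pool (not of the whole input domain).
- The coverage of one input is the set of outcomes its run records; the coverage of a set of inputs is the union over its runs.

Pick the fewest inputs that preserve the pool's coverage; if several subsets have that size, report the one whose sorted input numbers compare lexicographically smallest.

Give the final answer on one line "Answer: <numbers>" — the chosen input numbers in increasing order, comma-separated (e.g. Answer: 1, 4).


input #1, q=0, u=1, v=5: events B1->F, B2->F, B3->T, B5->S, B4->T; outcomes B1=F, B2=F, B3=T, B4=T, B5=S
input #2, q=0, u=0, v=2: events B1->T, B3->F, B5->S, B4->T; outcomes B1=T, B3=F, B4=T, B5=S
input #3, q=4, u=2, v=5: events B1->F, B2->F, B3->T, B5->E, B4->F, B6->F; outcomes B1=F, B2=F, B3=T, B4=F, B5=E, B6=F
input #4, q=4, u=3, v=3: events B1->F, B2->F, B3->T, B5->E, B4->T; outcomes B1=F, B2=F, B3=T, B4=T, B5=E
input #5, q=4, u=2, v=6: events B1->F, B2->F, B3->T, B5->E, B4->F, B6->F; outcomes B1=F, B2=F, B3=T, B4=F, B5=E, B6=F
input #6, q=2, u=1, v=2: events B1->T, B3->F, B5->E, B4->T; outcomes B1=T, B3=F, B4=T, B5=E
input #7, q=1, u=3, v=2: events B1->T, B3->F, B5->E, B4->T; outcomes B1=T, B3=F, B4=T, B5=E
input #8, q=4, u=2, v=2: events B1->T, B3->F, B5->E, B4->F, B6->F; outcomes B1=T, B3=F, B4=F, B5=E, B6=F
input #9, q=1, u=3, v=3: events B1->F, B2->F, B3->T, B5->E, B4->T; outcomes B1=F, B2=F, B3=T, B4=T, B5=E
union over all inputs: B1=T, B1=F, B2=F, B3=T, B3=F, B4=T, B4=F, B5=S, B5=E, B6=F (10 outcomes)
checked all size-1 subsets: none covers 10 outcomes (max 6/10)
size 2: inputs {1, 8} cover all 10 outcomes, and no lexicographically smaller subset of this size does
Answer: 1, 8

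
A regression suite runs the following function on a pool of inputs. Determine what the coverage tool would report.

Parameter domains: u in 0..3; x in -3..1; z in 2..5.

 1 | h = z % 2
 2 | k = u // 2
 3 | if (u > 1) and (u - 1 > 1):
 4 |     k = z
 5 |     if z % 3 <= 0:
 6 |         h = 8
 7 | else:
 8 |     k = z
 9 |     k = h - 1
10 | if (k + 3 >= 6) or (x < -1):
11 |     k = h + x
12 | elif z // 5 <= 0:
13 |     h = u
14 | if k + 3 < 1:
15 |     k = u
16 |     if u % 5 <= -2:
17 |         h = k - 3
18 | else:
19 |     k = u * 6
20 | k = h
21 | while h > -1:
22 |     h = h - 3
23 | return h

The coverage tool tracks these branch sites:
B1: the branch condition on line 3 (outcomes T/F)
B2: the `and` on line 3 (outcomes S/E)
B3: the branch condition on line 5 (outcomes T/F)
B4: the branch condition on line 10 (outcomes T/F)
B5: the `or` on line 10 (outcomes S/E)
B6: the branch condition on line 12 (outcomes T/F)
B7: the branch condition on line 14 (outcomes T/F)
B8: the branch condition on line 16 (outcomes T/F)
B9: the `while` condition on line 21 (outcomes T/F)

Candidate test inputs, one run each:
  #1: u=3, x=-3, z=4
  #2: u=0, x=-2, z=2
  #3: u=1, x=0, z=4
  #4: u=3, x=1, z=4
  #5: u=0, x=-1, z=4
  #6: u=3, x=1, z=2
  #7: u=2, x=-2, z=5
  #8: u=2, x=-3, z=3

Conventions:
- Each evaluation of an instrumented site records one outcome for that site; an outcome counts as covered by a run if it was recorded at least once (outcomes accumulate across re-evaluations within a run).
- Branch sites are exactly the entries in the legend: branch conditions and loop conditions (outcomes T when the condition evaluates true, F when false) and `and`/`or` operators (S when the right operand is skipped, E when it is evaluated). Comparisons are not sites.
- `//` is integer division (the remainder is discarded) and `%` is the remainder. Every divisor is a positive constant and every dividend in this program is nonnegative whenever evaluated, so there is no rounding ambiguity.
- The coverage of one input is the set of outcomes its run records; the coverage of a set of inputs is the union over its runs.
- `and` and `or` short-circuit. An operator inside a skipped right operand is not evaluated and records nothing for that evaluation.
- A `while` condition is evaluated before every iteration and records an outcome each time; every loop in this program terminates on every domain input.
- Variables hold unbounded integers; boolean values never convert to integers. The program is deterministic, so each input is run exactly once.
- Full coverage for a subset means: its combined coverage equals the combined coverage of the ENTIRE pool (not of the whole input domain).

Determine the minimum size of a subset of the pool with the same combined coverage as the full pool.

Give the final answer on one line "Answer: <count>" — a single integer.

#1 (u=3, x=-3, z=4) -> covered: B1=T, B2=E, B3=F, B4=T, B5=S, B7=T, B8=F, B9=T, B9=F
#2 (u=0, x=-2, z=2) -> covered: B1=F, B2=S, B4=T, B5=E, B7=F, B9=T, B9=F
#3 (u=1, x=0, z=4) -> covered: B1=F, B2=S, B4=F, B5=E, B6=T, B7=F, B9=T, B9=F
#4 (u=3, x=1, z=4) -> covered: B1=T, B2=E, B3=F, B4=T, B5=S, B7=F, B9=T, B9=F
#5 (u=0, x=-1, z=4) -> covered: B1=F, B2=S, B4=F, B5=E, B6=T, B7=F, B9=T, B9=F
#6 (u=3, x=1, z=2) -> covered: B1=T, B2=E, B3=F, B4=F, B5=E, B6=T, B7=F, B9=T, B9=F
#7 (u=2, x=-2, z=5) -> covered: B1=F, B2=E, B4=T, B5=E, B7=F, B9=T, B9=F
#8 (u=2, x=-3, z=3) -> covered: B1=F, B2=E, B4=T, B5=E, B7=F, B9=T, B9=F
pool-wide coverage (15 outcomes): B1=T, B1=F, B2=S, B2=E, B3=F, B4=T, B4=F, B5=S, B5=E, B6=T, B7=T, B7=F, B8=F, B9=T, B9=F
every size-1 subset falls short of the 15 outcomes (best: 9/15)
at size 2, {1, 3} reaches all 15 outcomes; every lexicographically earlier size-2 subset fails

Answer: 2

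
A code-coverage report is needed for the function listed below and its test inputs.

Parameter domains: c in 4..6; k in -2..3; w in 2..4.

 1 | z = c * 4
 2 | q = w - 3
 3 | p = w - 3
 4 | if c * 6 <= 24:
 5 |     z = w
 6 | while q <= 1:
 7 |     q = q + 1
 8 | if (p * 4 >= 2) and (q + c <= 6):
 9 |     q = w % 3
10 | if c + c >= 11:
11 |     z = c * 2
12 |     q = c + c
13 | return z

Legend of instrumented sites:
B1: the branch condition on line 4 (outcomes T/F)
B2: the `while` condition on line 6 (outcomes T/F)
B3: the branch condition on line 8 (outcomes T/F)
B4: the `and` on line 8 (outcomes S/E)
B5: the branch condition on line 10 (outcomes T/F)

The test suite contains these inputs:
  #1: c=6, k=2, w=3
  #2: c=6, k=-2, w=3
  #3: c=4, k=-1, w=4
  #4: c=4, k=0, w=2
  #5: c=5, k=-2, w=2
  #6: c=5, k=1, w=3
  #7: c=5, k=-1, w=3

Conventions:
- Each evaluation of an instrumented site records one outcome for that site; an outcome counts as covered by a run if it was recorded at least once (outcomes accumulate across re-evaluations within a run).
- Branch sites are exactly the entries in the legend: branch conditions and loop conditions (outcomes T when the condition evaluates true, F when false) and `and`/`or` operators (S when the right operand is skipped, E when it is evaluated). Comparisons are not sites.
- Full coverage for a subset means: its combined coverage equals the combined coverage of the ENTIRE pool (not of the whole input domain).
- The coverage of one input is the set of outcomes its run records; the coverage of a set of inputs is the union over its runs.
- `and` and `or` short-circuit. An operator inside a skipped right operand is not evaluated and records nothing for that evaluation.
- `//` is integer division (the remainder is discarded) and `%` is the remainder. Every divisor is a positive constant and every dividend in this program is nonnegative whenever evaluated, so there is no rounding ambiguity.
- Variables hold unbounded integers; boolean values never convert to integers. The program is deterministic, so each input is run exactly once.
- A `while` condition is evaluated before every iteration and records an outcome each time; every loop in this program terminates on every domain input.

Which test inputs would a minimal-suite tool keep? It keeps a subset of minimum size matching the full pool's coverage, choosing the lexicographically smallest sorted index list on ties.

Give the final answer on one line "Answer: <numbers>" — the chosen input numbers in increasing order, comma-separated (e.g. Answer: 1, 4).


#1 (c=6, k=2, w=3) -> B1->F, B2->T, B2->T, B2->F, B4->S, B3->F, B5->T; covered: B1=F, B2=T, B2=F, B3=F, B4=S, B5=T
#2 (c=6, k=-2, w=3) -> B1->F, B2->T, B2->T, B2->F, B4->S, B3->F, B5->T; covered: B1=F, B2=T, B2=F, B3=F, B4=S, B5=T
#3 (c=4, k=-1, w=4) -> B1->T, B2->T, B2->F, B4->E, B3->T, B5->F; covered: B1=T, B2=T, B2=F, B3=T, B4=E, B5=F
#4 (c=4, k=0, w=2) -> B1->T, B2->T, B2->T, B2->T, B2->F, B4->S, B3->F, B5->F; covered: B1=T, B2=T, B2=F, B3=F, B4=S, B5=F
#5 (c=5, k=-2, w=2) -> B1->F, B2->T, B2->T, B2->T, B2->F, B4->S, B3->F, B5->F; covered: B1=F, B2=T, B2=F, B3=F, B4=S, B5=F
#6 (c=5, k=1, w=3) -> B1->F, B2->T, B2->T, B2->F, B4->S, B3->F, B5->F; covered: B1=F, B2=T, B2=F, B3=F, B4=S, B5=F
#7 (c=5, k=-1, w=3) -> B1->F, B2->T, B2->T, B2->F, B4->S, B3->F, B5->F; covered: B1=F, B2=T, B2=F, B3=F, B4=S, B5=F
the full pool covers 10 outcomes: B1=T, B1=F, B2=T, B2=F, B3=T, B3=F, B4=S, B4=E, B5=T, B5=F
no size-1 subset reaches all 10 outcomes (best union: 6/10)
at size 2, {1, 3} reaches all 10 outcomes; every lexicographically earlier size-2 subset fails
Answer: 1, 3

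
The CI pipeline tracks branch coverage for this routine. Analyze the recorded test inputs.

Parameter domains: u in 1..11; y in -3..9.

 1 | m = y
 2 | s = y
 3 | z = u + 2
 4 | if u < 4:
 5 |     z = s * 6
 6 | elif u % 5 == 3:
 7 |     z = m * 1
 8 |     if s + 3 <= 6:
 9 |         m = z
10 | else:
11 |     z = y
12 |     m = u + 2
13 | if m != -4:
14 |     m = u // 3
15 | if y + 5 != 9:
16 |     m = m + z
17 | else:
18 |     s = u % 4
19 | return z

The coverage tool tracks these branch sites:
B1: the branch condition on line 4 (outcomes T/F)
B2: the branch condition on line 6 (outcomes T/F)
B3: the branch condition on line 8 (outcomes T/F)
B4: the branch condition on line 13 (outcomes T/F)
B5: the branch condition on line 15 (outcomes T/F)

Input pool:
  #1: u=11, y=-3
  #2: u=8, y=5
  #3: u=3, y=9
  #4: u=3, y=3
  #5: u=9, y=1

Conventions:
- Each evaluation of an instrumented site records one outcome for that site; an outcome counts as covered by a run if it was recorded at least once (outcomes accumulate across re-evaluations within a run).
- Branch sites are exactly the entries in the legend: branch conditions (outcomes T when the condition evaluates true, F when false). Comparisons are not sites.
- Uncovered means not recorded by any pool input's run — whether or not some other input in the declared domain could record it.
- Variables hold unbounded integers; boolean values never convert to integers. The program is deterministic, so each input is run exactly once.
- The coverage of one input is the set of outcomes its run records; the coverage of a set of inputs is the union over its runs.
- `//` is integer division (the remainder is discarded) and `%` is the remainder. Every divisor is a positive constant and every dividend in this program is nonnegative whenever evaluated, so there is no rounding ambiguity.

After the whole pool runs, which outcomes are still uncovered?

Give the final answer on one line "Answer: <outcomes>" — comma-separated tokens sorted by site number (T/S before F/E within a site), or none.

#1 (u=11, y=-3) -> covered: B1=F, B2=F, B4=T, B5=T
#2 (u=8, y=5) -> covered: B1=F, B2=T, B3=F, B4=T, B5=T
#3 (u=3, y=9) -> covered: B1=T, B4=T, B5=T
#4 (u=3, y=3) -> covered: B1=T, B4=T, B5=T
#5 (u=9, y=1) -> covered: B1=F, B2=F, B4=T, B5=T
union over the pool: B1=T, B1=F, B2=T, B2=F, B3=F, B4=T, B5=T
uncovered (3 of 10): B3=T, B4=F, B5=F

Answer: B3=T, B4=F, B5=F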